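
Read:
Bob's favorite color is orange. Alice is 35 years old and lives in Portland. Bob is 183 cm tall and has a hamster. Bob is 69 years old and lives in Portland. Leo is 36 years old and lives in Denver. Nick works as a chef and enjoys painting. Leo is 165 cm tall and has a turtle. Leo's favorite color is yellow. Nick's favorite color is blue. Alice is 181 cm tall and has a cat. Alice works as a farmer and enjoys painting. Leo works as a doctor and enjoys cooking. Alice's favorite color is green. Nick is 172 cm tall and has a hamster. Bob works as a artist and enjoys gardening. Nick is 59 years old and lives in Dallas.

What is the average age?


Sum=199, n=4, avg=49.75

49.75


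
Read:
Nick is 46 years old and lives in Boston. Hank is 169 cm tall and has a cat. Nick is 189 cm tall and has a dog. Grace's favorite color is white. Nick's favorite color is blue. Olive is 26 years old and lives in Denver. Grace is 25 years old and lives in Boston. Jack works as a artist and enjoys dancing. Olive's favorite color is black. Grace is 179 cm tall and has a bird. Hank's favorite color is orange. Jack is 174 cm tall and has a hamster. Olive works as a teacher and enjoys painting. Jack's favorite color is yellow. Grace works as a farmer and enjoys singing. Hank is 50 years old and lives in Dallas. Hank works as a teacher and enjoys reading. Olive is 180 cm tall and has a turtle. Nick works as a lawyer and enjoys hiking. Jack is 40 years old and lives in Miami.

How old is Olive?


Olive is 26 years old

26


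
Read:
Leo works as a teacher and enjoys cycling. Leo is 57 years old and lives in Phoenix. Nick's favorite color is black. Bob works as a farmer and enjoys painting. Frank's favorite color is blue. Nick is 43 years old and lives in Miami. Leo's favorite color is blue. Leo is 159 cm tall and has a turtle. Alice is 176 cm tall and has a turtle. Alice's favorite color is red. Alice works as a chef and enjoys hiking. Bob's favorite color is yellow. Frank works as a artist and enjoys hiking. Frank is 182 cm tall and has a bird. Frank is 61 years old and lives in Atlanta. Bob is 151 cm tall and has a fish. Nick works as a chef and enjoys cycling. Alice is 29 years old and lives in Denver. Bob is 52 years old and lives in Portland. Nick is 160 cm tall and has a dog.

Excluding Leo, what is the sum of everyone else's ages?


Sum (excluding Leo): 185

185


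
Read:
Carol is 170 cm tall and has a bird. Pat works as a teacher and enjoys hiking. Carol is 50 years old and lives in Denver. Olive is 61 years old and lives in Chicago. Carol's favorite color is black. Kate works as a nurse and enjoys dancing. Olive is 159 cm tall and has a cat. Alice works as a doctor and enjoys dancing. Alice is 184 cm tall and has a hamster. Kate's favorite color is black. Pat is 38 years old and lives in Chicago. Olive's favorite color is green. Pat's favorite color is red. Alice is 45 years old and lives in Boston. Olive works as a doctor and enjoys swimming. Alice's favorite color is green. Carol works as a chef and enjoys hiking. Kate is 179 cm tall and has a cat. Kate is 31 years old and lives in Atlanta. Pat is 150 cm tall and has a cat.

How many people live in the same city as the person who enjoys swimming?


Person with hobby swimming is Olive, city Chicago. Count = 2

2


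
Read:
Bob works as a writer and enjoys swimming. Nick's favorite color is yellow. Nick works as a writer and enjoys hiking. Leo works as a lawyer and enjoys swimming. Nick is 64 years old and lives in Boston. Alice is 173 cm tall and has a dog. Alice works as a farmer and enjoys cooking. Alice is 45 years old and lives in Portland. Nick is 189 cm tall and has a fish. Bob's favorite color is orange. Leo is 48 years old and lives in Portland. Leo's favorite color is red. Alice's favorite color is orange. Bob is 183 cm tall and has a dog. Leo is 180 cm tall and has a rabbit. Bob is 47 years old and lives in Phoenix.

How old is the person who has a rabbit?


Person with rabbit is Leo, age 48

48


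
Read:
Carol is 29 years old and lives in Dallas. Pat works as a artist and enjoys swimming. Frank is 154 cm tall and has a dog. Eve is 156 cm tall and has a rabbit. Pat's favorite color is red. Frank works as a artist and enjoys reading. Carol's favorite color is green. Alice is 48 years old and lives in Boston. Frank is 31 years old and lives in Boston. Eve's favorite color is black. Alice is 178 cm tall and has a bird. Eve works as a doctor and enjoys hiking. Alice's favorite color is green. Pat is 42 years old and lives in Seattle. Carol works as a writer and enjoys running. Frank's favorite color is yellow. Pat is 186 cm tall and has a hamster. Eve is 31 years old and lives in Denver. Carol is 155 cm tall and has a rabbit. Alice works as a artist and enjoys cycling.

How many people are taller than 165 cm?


Taller than 165: 2

2


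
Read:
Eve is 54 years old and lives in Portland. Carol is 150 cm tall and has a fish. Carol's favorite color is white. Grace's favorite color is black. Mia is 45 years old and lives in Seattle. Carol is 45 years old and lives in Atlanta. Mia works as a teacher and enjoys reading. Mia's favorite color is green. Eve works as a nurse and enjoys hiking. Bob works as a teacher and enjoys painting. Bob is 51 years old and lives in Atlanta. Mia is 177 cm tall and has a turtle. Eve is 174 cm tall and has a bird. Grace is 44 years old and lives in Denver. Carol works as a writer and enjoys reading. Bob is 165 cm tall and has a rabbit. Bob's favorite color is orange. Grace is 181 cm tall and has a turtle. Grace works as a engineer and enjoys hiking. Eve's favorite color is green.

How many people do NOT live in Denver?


Not in Denver: 4

4


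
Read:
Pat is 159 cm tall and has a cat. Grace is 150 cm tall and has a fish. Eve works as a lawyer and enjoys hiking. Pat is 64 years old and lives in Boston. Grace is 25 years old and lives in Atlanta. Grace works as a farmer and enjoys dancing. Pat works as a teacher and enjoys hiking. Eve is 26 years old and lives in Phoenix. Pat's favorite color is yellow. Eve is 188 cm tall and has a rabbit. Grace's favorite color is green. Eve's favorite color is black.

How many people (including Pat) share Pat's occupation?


Pat is a teacher. Count = 1

1


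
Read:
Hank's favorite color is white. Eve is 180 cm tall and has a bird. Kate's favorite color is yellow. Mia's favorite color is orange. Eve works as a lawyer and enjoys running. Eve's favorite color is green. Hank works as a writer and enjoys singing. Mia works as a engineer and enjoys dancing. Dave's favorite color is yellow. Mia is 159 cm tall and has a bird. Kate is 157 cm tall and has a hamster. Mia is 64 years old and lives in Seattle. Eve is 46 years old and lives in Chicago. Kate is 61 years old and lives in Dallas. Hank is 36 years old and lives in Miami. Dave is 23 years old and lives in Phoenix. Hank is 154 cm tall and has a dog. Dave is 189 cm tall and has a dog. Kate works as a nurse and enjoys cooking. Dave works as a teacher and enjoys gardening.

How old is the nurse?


The nurse is Kate, age 61

61


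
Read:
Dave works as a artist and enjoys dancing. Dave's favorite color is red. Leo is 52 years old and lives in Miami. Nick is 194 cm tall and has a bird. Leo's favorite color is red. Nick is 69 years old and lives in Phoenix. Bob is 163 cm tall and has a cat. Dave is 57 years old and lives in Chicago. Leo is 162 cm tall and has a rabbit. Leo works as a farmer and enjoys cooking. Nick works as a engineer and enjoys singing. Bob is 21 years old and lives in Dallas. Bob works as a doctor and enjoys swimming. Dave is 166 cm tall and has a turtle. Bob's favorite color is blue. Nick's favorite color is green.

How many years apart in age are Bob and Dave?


21 vs 57, diff = 36

36


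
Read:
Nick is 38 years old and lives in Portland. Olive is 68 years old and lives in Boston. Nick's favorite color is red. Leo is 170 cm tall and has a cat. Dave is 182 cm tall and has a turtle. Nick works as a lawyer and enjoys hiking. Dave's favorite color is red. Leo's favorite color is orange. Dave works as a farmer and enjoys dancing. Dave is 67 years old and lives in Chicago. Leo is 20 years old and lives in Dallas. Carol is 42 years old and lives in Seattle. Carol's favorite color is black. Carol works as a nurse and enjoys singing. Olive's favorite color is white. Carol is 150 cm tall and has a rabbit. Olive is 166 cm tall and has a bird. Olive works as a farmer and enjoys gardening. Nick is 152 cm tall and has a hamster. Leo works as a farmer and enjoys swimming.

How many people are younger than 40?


Filter: 2

2


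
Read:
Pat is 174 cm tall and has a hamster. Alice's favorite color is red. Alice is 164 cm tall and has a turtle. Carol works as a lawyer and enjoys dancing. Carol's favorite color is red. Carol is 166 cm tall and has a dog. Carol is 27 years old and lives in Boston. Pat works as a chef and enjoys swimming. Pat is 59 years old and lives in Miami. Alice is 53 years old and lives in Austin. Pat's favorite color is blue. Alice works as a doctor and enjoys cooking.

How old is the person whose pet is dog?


Person with pet=dog is Carol, age 27

27


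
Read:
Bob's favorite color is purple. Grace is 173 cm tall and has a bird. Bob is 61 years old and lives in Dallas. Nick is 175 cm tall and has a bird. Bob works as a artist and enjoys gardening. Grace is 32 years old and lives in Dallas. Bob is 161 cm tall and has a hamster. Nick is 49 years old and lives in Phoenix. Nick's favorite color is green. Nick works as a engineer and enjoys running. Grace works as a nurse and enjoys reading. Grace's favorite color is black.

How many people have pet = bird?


Count: 2

2


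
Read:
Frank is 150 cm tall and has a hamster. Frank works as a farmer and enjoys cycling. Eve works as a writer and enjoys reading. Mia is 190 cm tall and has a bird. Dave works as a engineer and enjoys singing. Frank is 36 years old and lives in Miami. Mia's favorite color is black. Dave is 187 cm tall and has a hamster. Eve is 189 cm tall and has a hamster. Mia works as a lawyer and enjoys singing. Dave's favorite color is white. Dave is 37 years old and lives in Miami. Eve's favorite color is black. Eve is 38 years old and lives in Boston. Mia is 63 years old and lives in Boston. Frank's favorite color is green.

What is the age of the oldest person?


Oldest: Mia at 63

63


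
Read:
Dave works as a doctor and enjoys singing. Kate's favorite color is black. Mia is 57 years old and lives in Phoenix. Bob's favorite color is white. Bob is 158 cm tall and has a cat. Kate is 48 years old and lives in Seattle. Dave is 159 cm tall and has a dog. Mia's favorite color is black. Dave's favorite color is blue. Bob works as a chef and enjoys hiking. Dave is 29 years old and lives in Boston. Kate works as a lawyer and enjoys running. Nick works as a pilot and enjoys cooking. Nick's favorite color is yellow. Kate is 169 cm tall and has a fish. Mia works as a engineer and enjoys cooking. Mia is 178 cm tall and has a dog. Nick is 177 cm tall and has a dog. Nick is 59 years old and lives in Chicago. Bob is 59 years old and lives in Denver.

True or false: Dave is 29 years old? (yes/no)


Dave is actually 29. yes

yes


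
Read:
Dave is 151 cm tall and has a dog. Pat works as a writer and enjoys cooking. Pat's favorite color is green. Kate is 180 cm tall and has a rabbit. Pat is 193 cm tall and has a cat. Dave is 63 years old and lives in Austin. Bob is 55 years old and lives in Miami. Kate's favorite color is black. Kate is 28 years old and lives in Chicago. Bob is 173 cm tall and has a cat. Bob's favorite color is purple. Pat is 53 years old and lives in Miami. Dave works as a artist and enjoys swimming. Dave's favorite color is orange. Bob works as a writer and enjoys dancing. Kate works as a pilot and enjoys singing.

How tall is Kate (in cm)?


Kate is 180 cm tall

180


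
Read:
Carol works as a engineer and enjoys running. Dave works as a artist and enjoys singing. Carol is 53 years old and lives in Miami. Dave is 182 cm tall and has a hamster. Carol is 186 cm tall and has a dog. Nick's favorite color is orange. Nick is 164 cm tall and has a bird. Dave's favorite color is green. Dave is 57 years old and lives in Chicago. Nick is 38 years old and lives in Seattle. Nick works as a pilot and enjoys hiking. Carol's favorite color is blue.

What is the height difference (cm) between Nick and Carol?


|164 - 186| = 22

22


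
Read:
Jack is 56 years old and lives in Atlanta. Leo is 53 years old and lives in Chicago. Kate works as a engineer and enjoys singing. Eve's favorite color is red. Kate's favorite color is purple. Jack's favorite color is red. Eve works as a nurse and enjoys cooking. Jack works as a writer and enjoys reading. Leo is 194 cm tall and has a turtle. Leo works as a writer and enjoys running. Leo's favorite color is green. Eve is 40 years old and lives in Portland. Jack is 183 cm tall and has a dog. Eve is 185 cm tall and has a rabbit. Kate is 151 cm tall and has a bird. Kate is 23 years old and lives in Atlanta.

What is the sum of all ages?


40+56+53+23 = 172

172


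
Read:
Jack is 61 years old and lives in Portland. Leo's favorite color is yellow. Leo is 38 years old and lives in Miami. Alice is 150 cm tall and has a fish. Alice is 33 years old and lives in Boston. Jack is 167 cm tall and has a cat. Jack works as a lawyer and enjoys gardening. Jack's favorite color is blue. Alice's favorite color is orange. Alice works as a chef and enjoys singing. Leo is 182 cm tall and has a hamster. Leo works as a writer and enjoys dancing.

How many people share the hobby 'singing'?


Count: 1

1


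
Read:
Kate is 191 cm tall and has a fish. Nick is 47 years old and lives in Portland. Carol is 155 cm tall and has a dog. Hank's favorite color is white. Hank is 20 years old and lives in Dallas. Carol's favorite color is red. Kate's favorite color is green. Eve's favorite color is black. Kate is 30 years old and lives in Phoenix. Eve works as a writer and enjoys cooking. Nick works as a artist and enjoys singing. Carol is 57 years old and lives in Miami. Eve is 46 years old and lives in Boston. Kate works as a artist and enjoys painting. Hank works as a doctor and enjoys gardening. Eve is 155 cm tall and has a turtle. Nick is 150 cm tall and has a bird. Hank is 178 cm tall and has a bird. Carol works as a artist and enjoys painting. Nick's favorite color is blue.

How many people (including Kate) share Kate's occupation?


Kate is a artist. Count = 3

3


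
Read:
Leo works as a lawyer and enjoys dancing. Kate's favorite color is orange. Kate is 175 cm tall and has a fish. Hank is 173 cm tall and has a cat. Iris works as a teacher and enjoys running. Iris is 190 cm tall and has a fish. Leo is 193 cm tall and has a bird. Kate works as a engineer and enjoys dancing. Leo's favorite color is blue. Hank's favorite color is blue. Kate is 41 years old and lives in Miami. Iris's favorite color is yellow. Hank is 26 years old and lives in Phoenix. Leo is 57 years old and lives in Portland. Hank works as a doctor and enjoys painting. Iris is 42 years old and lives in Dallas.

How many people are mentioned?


People: Hank, Kate, Iris, Leo. Count = 4

4


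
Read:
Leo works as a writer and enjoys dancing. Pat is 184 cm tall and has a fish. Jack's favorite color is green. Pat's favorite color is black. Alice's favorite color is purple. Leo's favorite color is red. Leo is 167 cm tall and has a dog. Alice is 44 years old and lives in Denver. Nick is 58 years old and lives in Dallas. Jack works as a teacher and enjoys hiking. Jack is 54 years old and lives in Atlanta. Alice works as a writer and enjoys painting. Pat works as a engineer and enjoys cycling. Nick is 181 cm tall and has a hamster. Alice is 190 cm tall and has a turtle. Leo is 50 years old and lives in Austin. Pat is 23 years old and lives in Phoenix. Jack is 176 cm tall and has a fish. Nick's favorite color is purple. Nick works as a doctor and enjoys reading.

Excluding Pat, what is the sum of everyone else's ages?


Sum (excluding Pat): 206

206


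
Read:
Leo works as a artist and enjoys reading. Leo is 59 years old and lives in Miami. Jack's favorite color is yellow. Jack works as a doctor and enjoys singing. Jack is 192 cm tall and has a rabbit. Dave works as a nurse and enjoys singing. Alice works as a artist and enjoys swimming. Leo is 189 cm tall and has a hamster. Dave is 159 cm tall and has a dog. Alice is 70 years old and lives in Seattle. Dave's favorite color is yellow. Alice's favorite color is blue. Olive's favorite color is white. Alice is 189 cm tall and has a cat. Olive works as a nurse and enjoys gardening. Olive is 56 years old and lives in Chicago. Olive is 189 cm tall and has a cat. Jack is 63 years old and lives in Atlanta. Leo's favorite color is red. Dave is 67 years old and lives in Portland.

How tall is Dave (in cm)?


Dave is 159 cm tall

159


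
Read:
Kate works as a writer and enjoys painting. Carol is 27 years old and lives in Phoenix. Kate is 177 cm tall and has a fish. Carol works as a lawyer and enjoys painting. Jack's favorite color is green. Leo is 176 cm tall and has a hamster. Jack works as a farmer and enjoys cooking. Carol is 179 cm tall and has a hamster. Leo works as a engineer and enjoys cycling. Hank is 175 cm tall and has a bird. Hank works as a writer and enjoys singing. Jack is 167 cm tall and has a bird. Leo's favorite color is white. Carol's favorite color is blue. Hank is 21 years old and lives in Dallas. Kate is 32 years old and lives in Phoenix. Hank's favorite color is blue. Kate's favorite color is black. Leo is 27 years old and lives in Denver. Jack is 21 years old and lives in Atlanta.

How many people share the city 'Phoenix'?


Count: 2

2


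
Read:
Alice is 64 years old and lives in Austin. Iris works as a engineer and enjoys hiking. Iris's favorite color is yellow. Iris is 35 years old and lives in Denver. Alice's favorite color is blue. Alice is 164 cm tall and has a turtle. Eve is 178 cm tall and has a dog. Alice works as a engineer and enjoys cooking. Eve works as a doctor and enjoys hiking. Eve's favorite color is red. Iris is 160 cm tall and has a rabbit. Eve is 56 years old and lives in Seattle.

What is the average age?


Sum=155, n=3, avg=51.67

51.67


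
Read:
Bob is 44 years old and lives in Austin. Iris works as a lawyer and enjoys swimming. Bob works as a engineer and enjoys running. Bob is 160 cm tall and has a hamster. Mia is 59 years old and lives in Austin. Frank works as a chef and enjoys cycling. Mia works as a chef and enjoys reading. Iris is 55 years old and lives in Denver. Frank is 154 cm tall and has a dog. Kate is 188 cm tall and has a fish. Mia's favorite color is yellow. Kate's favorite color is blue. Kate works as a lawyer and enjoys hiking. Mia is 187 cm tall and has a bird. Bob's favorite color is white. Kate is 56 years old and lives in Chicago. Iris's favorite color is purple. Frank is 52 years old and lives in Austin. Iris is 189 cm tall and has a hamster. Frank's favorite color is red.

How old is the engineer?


The engineer is Bob, age 44

44


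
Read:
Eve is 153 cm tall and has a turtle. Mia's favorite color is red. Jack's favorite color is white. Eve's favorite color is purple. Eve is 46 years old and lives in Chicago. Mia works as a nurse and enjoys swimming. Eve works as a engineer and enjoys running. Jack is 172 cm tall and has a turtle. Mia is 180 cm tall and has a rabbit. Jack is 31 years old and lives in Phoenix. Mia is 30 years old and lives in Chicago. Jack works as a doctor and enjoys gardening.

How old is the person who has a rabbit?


Person with rabbit is Mia, age 30

30


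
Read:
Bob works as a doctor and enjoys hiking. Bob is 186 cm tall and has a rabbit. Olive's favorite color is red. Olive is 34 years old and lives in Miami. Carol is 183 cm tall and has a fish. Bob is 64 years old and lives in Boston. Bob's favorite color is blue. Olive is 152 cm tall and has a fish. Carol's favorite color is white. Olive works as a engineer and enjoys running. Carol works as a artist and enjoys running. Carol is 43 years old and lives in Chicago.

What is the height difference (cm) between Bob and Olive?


|186 - 152| = 34

34


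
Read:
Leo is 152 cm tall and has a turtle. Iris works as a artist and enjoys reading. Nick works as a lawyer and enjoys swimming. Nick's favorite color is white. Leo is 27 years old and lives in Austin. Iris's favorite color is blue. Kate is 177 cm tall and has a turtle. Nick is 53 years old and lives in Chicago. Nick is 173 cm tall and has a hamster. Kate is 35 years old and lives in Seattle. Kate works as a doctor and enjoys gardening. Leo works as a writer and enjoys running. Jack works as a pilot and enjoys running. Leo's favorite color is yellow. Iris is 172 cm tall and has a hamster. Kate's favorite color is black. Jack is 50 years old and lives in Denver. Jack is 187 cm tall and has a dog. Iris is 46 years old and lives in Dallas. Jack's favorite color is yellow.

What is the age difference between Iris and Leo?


|46 - 27| = 19

19


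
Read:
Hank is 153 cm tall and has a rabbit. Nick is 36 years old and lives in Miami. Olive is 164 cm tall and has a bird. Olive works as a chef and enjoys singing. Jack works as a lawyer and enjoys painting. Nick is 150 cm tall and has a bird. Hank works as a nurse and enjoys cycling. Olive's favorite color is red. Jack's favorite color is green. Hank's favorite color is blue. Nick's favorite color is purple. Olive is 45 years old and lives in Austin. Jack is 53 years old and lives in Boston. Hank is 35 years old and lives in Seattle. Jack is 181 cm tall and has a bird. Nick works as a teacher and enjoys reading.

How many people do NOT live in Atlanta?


Not in Atlanta: 4

4


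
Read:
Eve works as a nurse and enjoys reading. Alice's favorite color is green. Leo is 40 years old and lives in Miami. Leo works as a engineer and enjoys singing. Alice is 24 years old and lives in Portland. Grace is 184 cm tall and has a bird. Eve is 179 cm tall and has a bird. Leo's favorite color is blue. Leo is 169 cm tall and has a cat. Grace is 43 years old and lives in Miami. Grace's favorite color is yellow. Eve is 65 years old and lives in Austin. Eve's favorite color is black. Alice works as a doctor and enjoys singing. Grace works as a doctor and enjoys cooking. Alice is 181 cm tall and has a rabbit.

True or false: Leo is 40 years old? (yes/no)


Leo is actually 40. yes

yes


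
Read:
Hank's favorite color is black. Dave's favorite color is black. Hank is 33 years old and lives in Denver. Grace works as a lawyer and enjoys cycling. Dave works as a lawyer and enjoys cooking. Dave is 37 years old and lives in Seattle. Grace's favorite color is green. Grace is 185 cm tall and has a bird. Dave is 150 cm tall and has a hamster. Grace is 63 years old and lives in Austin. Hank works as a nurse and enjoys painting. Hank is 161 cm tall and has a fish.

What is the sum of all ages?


37+33+63 = 133

133


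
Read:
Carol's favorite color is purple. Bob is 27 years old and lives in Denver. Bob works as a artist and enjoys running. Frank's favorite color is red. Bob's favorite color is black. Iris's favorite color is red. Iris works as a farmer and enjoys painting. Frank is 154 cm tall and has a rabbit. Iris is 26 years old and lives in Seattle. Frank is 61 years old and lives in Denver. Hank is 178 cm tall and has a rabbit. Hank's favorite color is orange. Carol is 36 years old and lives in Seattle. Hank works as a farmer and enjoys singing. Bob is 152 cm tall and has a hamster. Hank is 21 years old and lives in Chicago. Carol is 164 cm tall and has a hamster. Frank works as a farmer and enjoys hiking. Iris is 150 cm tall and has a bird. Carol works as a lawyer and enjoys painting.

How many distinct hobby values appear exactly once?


Unique hobby values: 3

3


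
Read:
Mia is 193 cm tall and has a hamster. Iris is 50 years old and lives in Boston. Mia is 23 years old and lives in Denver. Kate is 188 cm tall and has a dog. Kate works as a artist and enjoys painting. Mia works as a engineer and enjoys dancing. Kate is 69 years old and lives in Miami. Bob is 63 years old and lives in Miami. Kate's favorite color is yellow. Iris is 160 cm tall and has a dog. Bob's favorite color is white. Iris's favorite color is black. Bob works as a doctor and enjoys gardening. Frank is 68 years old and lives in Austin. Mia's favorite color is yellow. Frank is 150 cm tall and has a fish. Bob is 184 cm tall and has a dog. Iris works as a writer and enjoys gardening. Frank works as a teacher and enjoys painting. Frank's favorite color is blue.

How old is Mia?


Mia is 23 years old

23


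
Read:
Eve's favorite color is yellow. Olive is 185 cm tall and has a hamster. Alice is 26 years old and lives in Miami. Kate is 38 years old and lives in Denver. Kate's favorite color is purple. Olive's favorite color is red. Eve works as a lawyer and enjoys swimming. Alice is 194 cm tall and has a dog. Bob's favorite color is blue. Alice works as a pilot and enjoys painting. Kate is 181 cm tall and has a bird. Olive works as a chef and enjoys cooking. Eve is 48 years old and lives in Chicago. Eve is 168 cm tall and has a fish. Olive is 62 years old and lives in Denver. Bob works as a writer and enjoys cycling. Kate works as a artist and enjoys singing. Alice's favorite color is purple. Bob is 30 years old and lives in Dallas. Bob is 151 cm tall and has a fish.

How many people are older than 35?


Filter: 3

3


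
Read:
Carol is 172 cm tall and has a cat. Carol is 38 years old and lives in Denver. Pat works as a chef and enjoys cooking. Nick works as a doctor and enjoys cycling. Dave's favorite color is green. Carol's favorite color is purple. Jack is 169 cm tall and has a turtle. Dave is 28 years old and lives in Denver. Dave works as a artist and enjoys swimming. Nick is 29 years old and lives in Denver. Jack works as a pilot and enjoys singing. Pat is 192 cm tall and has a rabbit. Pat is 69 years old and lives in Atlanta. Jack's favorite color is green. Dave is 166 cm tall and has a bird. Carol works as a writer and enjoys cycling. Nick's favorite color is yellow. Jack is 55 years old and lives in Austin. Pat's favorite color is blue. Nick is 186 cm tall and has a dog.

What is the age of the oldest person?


Oldest: Pat at 69

69


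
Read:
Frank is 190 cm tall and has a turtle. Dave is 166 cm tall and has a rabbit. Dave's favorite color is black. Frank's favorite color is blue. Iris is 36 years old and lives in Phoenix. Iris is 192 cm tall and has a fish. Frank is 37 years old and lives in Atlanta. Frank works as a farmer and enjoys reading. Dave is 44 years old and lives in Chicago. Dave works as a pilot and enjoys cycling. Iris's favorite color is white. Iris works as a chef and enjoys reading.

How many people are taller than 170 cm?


Taller than 170: 2

2


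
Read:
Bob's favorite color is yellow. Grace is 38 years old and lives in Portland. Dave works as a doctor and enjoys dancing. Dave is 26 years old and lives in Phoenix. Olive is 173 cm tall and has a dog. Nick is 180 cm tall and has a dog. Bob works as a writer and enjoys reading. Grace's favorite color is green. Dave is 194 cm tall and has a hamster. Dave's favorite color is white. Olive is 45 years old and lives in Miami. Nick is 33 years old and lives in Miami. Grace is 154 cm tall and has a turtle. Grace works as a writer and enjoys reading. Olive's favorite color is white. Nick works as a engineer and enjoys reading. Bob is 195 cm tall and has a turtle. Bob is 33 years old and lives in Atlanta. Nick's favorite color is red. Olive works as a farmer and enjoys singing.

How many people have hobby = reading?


Count: 3

3


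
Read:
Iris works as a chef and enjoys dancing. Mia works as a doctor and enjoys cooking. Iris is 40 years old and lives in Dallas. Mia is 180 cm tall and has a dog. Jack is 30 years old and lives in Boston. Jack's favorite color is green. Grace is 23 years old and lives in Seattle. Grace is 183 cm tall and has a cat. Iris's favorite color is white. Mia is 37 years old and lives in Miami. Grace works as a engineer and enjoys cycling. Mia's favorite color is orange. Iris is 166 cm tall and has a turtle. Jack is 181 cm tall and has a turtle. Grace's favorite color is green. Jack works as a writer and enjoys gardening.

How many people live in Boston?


Count in Boston: 1

1


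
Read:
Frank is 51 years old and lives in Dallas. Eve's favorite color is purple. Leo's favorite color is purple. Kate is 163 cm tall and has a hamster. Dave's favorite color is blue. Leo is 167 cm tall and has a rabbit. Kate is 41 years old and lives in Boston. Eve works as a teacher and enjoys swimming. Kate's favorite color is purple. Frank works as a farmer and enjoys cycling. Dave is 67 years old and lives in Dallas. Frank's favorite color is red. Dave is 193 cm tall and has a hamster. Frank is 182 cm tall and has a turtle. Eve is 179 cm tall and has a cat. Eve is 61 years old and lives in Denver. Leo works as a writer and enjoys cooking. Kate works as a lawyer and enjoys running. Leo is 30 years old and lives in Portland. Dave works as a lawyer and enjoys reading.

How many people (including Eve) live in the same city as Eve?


Eve lives in Denver. Count = 1

1


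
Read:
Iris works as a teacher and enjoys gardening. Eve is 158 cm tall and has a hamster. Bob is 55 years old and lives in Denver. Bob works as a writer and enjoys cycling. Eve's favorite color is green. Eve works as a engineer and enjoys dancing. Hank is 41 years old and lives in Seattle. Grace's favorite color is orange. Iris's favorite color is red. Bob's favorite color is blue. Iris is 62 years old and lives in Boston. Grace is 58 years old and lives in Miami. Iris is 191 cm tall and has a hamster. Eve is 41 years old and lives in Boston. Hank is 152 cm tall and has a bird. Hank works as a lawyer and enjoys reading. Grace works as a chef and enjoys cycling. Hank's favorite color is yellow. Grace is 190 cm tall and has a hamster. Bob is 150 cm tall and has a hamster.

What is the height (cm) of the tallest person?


Tallest: Iris at 191 cm

191


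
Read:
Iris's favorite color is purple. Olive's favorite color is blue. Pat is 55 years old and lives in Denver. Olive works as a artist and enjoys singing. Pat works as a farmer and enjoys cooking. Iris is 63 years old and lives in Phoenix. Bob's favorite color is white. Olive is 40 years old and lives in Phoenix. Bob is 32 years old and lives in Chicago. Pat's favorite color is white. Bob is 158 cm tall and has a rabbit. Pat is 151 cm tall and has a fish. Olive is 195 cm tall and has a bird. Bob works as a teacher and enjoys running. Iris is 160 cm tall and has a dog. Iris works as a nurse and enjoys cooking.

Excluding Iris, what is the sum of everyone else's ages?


Sum (excluding Iris): 127

127


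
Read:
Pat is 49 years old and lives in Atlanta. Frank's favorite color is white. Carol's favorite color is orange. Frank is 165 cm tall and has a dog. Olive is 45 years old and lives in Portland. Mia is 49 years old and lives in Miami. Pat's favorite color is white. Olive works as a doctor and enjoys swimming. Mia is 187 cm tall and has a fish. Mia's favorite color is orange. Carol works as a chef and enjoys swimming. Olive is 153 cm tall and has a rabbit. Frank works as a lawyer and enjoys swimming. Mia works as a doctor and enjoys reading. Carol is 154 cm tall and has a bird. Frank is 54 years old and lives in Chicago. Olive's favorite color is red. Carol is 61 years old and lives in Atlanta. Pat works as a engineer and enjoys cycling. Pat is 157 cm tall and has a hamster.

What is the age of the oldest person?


Oldest: Carol at 61

61


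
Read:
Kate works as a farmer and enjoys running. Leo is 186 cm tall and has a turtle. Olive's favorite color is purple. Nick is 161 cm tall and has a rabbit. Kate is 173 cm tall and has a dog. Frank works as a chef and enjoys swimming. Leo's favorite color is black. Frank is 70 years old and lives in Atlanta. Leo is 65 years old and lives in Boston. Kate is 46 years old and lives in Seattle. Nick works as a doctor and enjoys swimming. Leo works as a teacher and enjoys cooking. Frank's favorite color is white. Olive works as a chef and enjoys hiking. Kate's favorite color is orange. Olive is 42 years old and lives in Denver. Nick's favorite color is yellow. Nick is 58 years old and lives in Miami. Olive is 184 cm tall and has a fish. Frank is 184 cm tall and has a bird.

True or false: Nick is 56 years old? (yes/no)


Nick is actually 58. no

no


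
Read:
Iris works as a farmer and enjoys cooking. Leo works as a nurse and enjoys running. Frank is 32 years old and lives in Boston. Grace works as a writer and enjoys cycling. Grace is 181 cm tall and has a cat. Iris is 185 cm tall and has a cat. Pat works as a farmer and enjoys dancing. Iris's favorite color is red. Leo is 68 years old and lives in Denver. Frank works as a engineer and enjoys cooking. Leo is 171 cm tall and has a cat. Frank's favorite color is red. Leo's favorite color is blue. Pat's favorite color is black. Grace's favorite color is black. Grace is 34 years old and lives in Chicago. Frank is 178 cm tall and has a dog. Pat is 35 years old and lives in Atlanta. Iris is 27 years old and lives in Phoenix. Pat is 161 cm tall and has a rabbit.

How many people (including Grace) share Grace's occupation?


Grace is a writer. Count = 1

1


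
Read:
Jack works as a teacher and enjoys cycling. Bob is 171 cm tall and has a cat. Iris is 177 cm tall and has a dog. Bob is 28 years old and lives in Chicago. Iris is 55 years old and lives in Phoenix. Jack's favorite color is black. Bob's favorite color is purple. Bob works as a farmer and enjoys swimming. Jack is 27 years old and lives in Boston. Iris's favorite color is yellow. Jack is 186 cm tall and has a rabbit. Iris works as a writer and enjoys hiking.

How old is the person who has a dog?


Person with dog is Iris, age 55

55


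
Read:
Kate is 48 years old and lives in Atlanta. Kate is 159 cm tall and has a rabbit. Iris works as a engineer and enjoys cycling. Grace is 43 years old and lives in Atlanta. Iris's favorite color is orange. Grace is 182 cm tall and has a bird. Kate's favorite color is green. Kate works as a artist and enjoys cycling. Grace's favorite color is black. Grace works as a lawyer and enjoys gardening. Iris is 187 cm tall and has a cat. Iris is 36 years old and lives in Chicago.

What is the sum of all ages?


36+43+48 = 127

127


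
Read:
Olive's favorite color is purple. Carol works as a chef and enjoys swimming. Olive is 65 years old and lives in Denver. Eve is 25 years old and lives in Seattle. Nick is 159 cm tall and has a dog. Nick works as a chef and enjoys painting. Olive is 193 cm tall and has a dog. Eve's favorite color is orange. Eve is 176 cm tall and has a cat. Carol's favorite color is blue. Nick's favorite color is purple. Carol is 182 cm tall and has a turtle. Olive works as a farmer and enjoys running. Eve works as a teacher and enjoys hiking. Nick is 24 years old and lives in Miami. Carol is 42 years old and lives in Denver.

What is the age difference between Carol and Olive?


|42 - 65| = 23

23


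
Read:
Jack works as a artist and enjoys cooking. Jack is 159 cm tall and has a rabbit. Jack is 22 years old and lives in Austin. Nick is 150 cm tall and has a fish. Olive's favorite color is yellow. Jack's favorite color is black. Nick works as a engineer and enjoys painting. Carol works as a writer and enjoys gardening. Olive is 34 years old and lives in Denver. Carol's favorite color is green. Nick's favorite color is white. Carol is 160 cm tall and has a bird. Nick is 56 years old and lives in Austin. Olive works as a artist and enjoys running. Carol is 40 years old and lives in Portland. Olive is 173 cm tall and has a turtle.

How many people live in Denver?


Count in Denver: 1

1


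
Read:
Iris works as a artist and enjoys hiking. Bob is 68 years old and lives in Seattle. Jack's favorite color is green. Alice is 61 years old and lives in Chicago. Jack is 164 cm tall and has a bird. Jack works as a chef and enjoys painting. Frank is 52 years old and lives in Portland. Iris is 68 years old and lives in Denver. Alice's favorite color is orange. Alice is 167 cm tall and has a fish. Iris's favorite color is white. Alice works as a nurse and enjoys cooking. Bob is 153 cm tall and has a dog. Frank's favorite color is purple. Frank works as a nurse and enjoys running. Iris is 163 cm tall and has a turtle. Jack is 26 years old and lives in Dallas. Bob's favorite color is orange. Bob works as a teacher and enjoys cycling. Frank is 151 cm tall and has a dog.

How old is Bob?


Bob is 68 years old

68


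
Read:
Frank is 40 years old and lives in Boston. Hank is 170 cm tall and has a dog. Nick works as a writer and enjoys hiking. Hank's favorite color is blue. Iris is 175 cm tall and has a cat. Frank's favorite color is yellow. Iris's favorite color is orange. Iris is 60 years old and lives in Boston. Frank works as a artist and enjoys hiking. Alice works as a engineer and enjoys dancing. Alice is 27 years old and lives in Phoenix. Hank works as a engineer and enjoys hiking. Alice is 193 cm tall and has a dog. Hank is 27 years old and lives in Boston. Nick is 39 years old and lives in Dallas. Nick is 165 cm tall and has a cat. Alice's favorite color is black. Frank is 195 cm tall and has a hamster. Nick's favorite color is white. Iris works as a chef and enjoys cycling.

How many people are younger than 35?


Filter: 2

2


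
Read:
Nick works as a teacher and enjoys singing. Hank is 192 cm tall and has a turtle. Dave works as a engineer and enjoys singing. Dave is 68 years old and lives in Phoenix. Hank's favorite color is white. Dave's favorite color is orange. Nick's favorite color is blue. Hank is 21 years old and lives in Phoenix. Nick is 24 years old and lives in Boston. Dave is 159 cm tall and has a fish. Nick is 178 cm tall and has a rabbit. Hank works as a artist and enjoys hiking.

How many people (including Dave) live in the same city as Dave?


Dave lives in Phoenix. Count = 2

2


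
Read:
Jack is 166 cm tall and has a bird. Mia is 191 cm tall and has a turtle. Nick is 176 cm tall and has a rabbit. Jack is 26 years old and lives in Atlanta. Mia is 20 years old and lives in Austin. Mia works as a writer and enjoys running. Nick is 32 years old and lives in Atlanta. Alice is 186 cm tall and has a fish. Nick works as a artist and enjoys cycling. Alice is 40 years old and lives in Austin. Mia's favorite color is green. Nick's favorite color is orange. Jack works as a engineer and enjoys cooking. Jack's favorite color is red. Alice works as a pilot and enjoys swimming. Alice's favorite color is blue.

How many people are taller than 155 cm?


Taller than 155: 4

4


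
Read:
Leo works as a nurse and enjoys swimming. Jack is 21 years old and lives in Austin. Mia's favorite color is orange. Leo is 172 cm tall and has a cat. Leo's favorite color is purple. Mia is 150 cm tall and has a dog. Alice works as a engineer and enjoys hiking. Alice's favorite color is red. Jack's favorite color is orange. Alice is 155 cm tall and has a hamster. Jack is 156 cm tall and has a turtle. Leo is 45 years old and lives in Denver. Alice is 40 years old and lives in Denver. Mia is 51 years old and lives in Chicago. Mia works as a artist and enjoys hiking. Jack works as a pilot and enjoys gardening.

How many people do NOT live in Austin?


Not in Austin: 3

3


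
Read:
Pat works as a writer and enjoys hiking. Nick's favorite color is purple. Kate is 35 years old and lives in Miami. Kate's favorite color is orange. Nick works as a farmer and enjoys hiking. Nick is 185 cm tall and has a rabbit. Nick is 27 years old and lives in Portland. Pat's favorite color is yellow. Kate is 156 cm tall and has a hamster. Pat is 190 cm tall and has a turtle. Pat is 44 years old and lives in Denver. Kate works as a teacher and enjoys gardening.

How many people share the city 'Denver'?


Count: 1

1


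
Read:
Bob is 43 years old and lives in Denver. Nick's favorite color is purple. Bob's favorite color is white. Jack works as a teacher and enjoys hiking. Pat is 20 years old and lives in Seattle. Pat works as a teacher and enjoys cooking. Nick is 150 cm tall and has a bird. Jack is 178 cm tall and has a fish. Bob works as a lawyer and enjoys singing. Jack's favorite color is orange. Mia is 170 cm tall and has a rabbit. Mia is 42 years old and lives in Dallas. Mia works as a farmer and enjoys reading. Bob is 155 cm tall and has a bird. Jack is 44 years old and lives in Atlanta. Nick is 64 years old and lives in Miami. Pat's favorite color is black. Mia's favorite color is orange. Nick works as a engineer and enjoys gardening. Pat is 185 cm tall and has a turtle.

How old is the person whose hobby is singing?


Person with hobby=singing is Bob, age 43

43
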